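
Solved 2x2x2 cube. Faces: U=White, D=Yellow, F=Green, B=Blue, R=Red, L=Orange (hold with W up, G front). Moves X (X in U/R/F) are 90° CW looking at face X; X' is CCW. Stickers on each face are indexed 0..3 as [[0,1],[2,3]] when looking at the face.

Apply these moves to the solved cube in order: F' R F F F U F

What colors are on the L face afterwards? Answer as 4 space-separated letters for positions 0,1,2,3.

After move 1 (F'): F=GGGG U=WWRR R=YRYR D=OOYY L=OWOW
After move 2 (R): R=YYRR U=WGRG F=GOGY D=OBYB B=RBWB
After move 3 (F): F=GGYO U=WGWW R=RYGR D=RYYB L=OOOB
After move 4 (F): F=YGOG U=WGBO R=WYWR D=GRYB L=OROY
After move 5 (F): F=OYGG U=WGYR R=BYOR D=WWYB L=OGOR
After move 6 (U): U=YWRG F=BYGG R=RBOR B=OGWB L=OYOR
After move 7 (F): F=GBGY U=YWRY R=RBGR D=ORYB L=OWOW
Query: L face = OWOW

Answer: O W O W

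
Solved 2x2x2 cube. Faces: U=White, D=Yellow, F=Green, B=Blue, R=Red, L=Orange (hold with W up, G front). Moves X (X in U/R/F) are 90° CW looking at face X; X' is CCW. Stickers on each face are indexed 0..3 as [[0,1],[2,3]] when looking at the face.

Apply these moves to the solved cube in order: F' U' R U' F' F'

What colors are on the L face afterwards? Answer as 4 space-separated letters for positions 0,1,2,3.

Answer: R R O O

Derivation:
After move 1 (F'): F=GGGG U=WWRR R=YRYR D=OOYY L=OWOW
After move 2 (U'): U=WRWR F=OWGG R=GGYR B=YRBB L=BBOW
After move 3 (R): R=YGRG U=WWWG F=OOGY D=OBYY B=RRRB
After move 4 (U'): U=WGWW F=BBGY R=OORG B=YGRB L=RROW
After move 5 (F'): F=BYBG U=WGOR R=BOOG D=RWYY L=RWOW
After move 6 (F'): F=YGBB U=WGBO R=WORG D=WWYY L=RROO
Query: L face = RROO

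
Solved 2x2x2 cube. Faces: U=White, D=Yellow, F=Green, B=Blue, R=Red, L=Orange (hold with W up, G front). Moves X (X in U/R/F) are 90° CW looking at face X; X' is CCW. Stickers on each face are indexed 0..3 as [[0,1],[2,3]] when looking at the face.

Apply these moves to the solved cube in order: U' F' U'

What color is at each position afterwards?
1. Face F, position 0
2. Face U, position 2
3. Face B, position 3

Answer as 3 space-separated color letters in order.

After move 1 (U'): U=WWWW F=OOGG R=GGRR B=RRBB L=BBOO
After move 2 (F'): F=OGOG U=WWGR R=YGYR D=BOYY L=BWOW
After move 3 (U'): U=WRWG F=BWOG R=OGYR B=YGBB L=RROW
Query 1: F[0] = B
Query 2: U[2] = W
Query 3: B[3] = B

Answer: B W B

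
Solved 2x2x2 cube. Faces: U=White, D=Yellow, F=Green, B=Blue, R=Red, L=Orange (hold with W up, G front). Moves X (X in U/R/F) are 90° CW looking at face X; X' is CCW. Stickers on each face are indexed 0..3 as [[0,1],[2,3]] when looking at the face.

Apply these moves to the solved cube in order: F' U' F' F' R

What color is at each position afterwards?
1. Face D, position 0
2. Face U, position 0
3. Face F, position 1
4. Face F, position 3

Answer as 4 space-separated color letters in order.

After move 1 (F'): F=GGGG U=WWRR R=YRYR D=OOYY L=OWOW
After move 2 (U'): U=WRWR F=OWGG R=GGYR B=YRBB L=BBOW
After move 3 (F'): F=WGOG U=WRGY R=OGOR D=BWYY L=BROW
After move 4 (F'): F=GGWO U=WROO R=WGBR D=RWYY L=BYOG
After move 5 (R): R=BWRG U=WGOO F=GWWY D=RBYY B=ORRB
Query 1: D[0] = R
Query 2: U[0] = W
Query 3: F[1] = W
Query 4: F[3] = Y

Answer: R W W Y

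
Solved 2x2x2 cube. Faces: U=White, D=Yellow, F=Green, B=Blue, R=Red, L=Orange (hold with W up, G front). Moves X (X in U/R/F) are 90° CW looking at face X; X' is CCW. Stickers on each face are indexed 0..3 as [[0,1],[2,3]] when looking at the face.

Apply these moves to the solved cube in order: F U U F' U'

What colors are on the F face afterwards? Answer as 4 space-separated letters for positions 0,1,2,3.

After move 1 (F): F=GGGG U=WWOO R=WRWR D=RRYY L=OYOY
After move 2 (U): U=OWOW F=WRGG R=BBWR B=OYBB L=GGOY
After move 3 (U): U=OOWW F=BBGG R=OYWR B=GGBB L=WROY
After move 4 (F'): F=BGBG U=OOOW R=RYRR D=RYYY L=WWOW
After move 5 (U'): U=OWOO F=WWBG R=BGRR B=RYBB L=GGOW
Query: F face = WWBG

Answer: W W B G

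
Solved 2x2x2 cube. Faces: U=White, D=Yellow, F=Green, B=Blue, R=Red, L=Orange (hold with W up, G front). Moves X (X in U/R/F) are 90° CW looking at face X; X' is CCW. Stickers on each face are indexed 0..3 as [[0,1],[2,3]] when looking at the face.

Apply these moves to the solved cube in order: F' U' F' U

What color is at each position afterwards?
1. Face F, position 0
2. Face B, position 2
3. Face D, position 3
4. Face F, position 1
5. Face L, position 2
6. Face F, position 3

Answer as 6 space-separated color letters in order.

Answer: O B Y G O G

Derivation:
After move 1 (F'): F=GGGG U=WWRR R=YRYR D=OOYY L=OWOW
After move 2 (U'): U=WRWR F=OWGG R=GGYR B=YRBB L=BBOW
After move 3 (F'): F=WGOG U=WRGY R=OGOR D=BWYY L=BROW
After move 4 (U): U=GWYR F=OGOG R=YROR B=BRBB L=WGOW
Query 1: F[0] = O
Query 2: B[2] = B
Query 3: D[3] = Y
Query 4: F[1] = G
Query 5: L[2] = O
Query 6: F[3] = G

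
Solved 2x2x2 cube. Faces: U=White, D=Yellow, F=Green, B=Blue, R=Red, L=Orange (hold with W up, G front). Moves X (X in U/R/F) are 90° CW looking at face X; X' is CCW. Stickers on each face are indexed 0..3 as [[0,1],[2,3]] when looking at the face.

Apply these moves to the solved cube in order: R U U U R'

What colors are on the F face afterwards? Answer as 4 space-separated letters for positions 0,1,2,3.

After move 1 (R): R=RRRR U=WGWG F=GYGY D=YBYB B=WBWB
After move 2 (U): U=WWGG F=RRGY R=WBRR B=OOWB L=GYOO
After move 3 (U): U=GWGW F=WBGY R=OORR B=GYWB L=RROO
After move 4 (U): U=GGWW F=OOGY R=GYRR B=RRWB L=WBOO
After move 5 (R'): R=YRGR U=GWWR F=OGGW D=YOYY B=BRBB
Query: F face = OGGW

Answer: O G G W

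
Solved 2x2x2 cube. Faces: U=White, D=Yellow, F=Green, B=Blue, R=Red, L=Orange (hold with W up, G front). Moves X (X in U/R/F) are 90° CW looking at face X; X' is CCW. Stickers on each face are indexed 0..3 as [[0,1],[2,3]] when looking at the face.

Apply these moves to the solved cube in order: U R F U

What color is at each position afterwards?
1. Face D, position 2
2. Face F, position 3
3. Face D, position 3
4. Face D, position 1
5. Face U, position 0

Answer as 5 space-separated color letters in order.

Answer: Y Y O R O

Derivation:
After move 1 (U): U=WWWW F=RRGG R=BBRR B=OOBB L=GGOO
After move 2 (R): R=RBRB U=WRWG F=RYGY D=YBYO B=WOWB
After move 3 (F): F=GRYY U=WROG R=WBGB D=RRYO L=GYOB
After move 4 (U): U=OWGR F=WBYY R=WOGB B=GYWB L=GROB
Query 1: D[2] = Y
Query 2: F[3] = Y
Query 3: D[3] = O
Query 4: D[1] = R
Query 5: U[0] = O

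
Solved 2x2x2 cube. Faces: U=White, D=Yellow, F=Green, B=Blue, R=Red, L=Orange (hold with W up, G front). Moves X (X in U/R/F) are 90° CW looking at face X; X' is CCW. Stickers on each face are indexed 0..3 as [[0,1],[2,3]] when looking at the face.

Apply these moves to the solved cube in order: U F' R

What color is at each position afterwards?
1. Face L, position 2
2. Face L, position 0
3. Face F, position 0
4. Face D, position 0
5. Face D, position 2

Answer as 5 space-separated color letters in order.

Answer: O G R G Y

Derivation:
After move 1 (U): U=WWWW F=RRGG R=BBRR B=OOBB L=GGOO
After move 2 (F'): F=RGRG U=WWBR R=YBYR D=GOYY L=GWOW
After move 3 (R): R=YYRB U=WGBG F=RORY D=GBYO B=ROWB
Query 1: L[2] = O
Query 2: L[0] = G
Query 3: F[0] = R
Query 4: D[0] = G
Query 5: D[2] = Y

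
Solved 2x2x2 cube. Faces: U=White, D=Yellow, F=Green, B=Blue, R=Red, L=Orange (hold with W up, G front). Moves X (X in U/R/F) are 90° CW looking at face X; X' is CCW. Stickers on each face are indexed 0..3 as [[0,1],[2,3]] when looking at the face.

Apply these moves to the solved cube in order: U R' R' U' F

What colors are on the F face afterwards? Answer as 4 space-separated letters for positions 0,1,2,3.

Answer: G G O G

Derivation:
After move 1 (U): U=WWWW F=RRGG R=BBRR B=OOBB L=GGOO
After move 2 (R'): R=BRBR U=WBWO F=RWGW D=YRYG B=YOYB
After move 3 (R'): R=RRBB U=WYWY F=RBGO D=YWYW B=GORB
After move 4 (U'): U=YYWW F=GGGO R=RBBB B=RRRB L=GOOO
After move 5 (F): F=GGOG U=YYOO R=WBWB D=BRYW L=GYOW
Query: F face = GGOG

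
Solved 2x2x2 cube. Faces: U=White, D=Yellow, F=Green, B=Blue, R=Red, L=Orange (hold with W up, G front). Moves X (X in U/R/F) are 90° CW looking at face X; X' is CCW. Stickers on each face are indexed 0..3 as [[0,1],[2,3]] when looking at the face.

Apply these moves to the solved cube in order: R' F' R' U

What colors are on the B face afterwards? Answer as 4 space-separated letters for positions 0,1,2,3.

Answer: O B O B

Derivation:
After move 1 (R'): R=RRRR U=WBWB F=GWGW D=YGYG B=YBYB
After move 2 (F'): F=WWGG U=WBRR R=GRYR D=OOYG L=OBOW
After move 3 (R'): R=RRGY U=WYRY F=WBGR D=OWYG B=GBOB
After move 4 (U): U=RWYY F=RRGR R=GBGY B=OBOB L=WBOW
Query: B face = OBOB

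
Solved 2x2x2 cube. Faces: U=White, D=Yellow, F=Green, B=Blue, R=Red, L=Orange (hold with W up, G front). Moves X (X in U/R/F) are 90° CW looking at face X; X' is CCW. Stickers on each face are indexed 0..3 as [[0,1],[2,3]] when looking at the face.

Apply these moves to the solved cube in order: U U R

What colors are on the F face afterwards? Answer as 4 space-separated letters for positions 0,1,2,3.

After move 1 (U): U=WWWW F=RRGG R=BBRR B=OOBB L=GGOO
After move 2 (U): U=WWWW F=BBGG R=OORR B=GGBB L=RROO
After move 3 (R): R=RORO U=WBWG F=BYGY D=YBYG B=WGWB
Query: F face = BYGY

Answer: B Y G Y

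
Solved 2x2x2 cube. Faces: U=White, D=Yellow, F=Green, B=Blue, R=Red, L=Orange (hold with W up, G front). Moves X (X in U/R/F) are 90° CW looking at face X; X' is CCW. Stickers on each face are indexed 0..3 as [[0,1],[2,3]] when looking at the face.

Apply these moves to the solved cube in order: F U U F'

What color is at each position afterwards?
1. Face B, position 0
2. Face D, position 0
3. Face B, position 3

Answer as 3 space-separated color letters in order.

After move 1 (F): F=GGGG U=WWOO R=WRWR D=RRYY L=OYOY
After move 2 (U): U=OWOW F=WRGG R=BBWR B=OYBB L=GGOY
After move 3 (U): U=OOWW F=BBGG R=OYWR B=GGBB L=WROY
After move 4 (F'): F=BGBG U=OOOW R=RYRR D=RYYY L=WWOW
Query 1: B[0] = G
Query 2: D[0] = R
Query 3: B[3] = B

Answer: G R B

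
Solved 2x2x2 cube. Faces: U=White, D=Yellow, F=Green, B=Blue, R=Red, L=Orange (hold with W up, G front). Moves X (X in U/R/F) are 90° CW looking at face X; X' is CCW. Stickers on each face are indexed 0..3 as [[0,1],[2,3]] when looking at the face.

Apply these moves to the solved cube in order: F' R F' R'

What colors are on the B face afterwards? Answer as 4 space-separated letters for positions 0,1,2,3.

Answer: B B W B

Derivation:
After move 1 (F'): F=GGGG U=WWRR R=YRYR D=OOYY L=OWOW
After move 2 (R): R=YYRR U=WGRG F=GOGY D=OBYB B=RBWB
After move 3 (F'): F=OYGG U=WGYR R=BYOR D=WWYB L=OGOR
After move 4 (R'): R=YRBO U=WWYR F=OGGR D=WYYG B=BBWB
Query: B face = BBWB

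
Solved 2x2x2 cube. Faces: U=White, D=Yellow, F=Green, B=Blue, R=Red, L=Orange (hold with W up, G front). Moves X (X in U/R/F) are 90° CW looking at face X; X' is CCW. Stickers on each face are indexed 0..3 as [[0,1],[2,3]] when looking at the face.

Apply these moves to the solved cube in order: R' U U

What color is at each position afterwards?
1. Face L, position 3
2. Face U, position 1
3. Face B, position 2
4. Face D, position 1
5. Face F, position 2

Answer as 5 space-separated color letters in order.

Answer: O W Y G G

Derivation:
After move 1 (R'): R=RRRR U=WBWB F=GWGW D=YGYG B=YBYB
After move 2 (U): U=WWBB F=RRGW R=YBRR B=OOYB L=GWOO
After move 3 (U): U=BWBW F=YBGW R=OORR B=GWYB L=RROO
Query 1: L[3] = O
Query 2: U[1] = W
Query 3: B[2] = Y
Query 4: D[1] = G
Query 5: F[2] = G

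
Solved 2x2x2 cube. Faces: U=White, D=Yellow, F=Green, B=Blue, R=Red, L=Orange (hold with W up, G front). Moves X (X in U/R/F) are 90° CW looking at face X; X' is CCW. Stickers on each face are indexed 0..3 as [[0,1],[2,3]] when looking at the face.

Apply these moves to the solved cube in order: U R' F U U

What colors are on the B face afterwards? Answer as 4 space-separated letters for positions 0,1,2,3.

Answer: G R Y B

Derivation:
After move 1 (U): U=WWWW F=RRGG R=BBRR B=OOBB L=GGOO
After move 2 (R'): R=BRBR U=WBWO F=RWGW D=YRYG B=YOYB
After move 3 (F): F=GRWW U=WBOG R=WROR D=BBYG L=GYOR
After move 4 (U): U=OWGB F=WRWW R=YOOR B=GYYB L=GROR
After move 5 (U): U=GOBW F=YOWW R=GYOR B=GRYB L=WROR
Query: B face = GRYB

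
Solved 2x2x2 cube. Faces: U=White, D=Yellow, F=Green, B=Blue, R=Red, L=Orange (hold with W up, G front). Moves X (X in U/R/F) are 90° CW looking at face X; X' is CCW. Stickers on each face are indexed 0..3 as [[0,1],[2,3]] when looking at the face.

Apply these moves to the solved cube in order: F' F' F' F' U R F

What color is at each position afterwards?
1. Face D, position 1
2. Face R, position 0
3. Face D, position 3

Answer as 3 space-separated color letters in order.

Answer: R W O

Derivation:
After move 1 (F'): F=GGGG U=WWRR R=YRYR D=OOYY L=OWOW
After move 2 (F'): F=GGGG U=WWYY R=OROR D=WWYY L=OROR
After move 3 (F'): F=GGGG U=WWOO R=WRWR D=RRYY L=OYOY
After move 4 (F'): F=GGGG U=WWWW R=RRRR D=YYYY L=OOOO
After move 5 (U): U=WWWW F=RRGG R=BBRR B=OOBB L=GGOO
After move 6 (R): R=RBRB U=WRWG F=RYGY D=YBYO B=WOWB
After move 7 (F): F=GRYY U=WROG R=WBGB D=RRYO L=GYOB
Query 1: D[1] = R
Query 2: R[0] = W
Query 3: D[3] = O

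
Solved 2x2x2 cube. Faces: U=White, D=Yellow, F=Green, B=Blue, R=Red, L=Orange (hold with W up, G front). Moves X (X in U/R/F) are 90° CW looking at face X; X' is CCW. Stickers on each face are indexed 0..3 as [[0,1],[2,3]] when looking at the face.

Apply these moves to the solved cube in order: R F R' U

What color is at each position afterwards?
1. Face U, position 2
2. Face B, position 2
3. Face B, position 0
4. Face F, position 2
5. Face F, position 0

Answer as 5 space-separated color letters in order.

After move 1 (R): R=RRRR U=WGWG F=GYGY D=YBYB B=WBWB
After move 2 (F): F=GGYY U=WGOO R=WRGR D=RRYB L=OYOB
After move 3 (R'): R=RRWG U=WWOW F=GGYO D=RGYY B=BBRB
After move 4 (U): U=OWWW F=RRYO R=BBWG B=OYRB L=GGOB
Query 1: U[2] = W
Query 2: B[2] = R
Query 3: B[0] = O
Query 4: F[2] = Y
Query 5: F[0] = R

Answer: W R O Y R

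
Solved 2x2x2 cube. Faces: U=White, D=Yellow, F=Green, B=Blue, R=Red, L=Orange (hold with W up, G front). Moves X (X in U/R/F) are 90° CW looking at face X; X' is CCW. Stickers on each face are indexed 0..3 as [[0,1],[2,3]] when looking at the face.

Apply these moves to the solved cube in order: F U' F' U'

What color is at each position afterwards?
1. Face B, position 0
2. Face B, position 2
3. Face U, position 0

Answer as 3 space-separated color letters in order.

After move 1 (F): F=GGGG U=WWOO R=WRWR D=RRYY L=OYOY
After move 2 (U'): U=WOWO F=OYGG R=GGWR B=WRBB L=BBOY
After move 3 (F'): F=YGOG U=WOGW R=RGRR D=BYYY L=BOOW
After move 4 (U'): U=OWWG F=BOOG R=YGRR B=RGBB L=WROW
Query 1: B[0] = R
Query 2: B[2] = B
Query 3: U[0] = O

Answer: R B O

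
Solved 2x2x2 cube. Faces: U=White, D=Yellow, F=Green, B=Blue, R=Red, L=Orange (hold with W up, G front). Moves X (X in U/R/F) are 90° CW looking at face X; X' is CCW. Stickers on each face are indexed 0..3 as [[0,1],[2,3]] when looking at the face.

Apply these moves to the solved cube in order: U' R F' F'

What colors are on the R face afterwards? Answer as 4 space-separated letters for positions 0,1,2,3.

After move 1 (U'): U=WWWW F=OOGG R=GGRR B=RRBB L=BBOO
After move 2 (R): R=RGRG U=WOWG F=OYGY D=YBYR B=WRWB
After move 3 (F'): F=YYOG U=WORR R=BGYG D=BOYR L=BGOW
After move 4 (F'): F=YGYO U=WOBY R=OGBG D=GWYR L=BROR
Query: R face = OGBG

Answer: O G B G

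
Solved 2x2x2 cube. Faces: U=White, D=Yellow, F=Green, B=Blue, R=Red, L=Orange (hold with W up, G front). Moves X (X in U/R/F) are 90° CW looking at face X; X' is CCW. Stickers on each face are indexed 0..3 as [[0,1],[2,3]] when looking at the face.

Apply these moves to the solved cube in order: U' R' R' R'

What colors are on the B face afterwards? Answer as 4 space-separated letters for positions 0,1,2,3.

Answer: W R W B

Derivation:
After move 1 (U'): U=WWWW F=OOGG R=GGRR B=RRBB L=BBOO
After move 2 (R'): R=GRGR U=WBWR F=OWGW D=YOYG B=YRYB
After move 3 (R'): R=RRGG U=WYWY F=OBGR D=YWYW B=GROB
After move 4 (R'): R=RGRG U=WOWG F=OYGY D=YBYR B=WRWB
Query: B face = WRWB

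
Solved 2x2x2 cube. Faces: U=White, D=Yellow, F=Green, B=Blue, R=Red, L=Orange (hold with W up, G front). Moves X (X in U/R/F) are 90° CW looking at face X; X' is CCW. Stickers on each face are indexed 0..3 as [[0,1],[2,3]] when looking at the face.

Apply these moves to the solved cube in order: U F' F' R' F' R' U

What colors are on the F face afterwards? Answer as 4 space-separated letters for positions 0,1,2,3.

After move 1 (U): U=WWWW F=RRGG R=BBRR B=OOBB L=GGOO
After move 2 (F'): F=RGRG U=WWBR R=YBYR D=GOYY L=GWOW
After move 3 (F'): F=GGRR U=WWYY R=OBGR D=WWYY L=GROB
After move 4 (R'): R=BROG U=WBYO F=GWRY D=WGYR B=YOWB
After move 5 (F'): F=WYGR U=WBBO R=GRWG D=RBYR L=GOOY
After move 6 (R'): R=RGGW U=WWBY F=WBGO D=RYYR B=ROBB
After move 7 (U): U=BWYW F=RGGO R=ROGW B=GOBB L=WBOY
Query: F face = RGGO

Answer: R G G O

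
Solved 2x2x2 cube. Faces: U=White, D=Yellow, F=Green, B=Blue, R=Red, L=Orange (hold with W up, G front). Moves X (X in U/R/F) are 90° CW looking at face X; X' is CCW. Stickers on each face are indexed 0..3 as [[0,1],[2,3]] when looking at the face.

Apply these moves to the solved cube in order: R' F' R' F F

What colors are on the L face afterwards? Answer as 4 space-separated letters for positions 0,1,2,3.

After move 1 (R'): R=RRRR U=WBWB F=GWGW D=YGYG B=YBYB
After move 2 (F'): F=WWGG U=WBRR R=GRYR D=OOYG L=OBOW
After move 3 (R'): R=RRGY U=WYRY F=WBGR D=OWYG B=GBOB
After move 4 (F): F=GWRB U=WYWB R=RRYY D=GRYG L=OOOW
After move 5 (F): F=RGBW U=WYWO R=WRBY D=YRYG L=OGOR
Query: L face = OGOR

Answer: O G O R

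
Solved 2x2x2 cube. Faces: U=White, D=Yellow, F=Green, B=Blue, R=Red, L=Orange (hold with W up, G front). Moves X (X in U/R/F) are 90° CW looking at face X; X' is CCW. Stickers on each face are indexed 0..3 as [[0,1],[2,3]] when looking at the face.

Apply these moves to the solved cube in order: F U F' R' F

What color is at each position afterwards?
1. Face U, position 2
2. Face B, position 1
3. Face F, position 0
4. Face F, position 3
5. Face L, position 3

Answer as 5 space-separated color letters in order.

After move 1 (F): F=GGGG U=WWOO R=WRWR D=RRYY L=OYOY
After move 2 (U): U=OWOW F=WRGG R=BBWR B=OYBB L=GGOY
After move 3 (F'): F=RGWG U=OWBW R=RBRR D=GYYY L=GWOO
After move 4 (R'): R=BRRR U=OBBO F=RWWW D=GGYG B=YYYB
After move 5 (F): F=WRWW U=OBOW R=BROR D=RBYG L=GGOG
Query 1: U[2] = O
Query 2: B[1] = Y
Query 3: F[0] = W
Query 4: F[3] = W
Query 5: L[3] = G

Answer: O Y W W G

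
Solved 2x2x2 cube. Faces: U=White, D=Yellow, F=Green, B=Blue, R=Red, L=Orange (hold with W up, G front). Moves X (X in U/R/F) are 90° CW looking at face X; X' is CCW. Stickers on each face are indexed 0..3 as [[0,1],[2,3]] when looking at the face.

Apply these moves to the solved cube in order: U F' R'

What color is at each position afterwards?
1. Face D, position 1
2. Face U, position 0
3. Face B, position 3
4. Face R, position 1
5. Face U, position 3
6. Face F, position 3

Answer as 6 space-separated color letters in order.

After move 1 (U): U=WWWW F=RRGG R=BBRR B=OOBB L=GGOO
After move 2 (F'): F=RGRG U=WWBR R=YBYR D=GOYY L=GWOW
After move 3 (R'): R=BRYY U=WBBO F=RWRR D=GGYG B=YOOB
Query 1: D[1] = G
Query 2: U[0] = W
Query 3: B[3] = B
Query 4: R[1] = R
Query 5: U[3] = O
Query 6: F[3] = R

Answer: G W B R O R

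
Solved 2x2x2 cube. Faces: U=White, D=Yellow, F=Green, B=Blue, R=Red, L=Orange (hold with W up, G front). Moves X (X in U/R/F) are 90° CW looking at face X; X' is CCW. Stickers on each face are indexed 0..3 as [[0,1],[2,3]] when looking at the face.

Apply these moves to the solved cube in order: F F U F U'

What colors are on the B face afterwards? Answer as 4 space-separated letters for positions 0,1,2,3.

Answer: Y B B B

Derivation:
After move 1 (F): F=GGGG U=WWOO R=WRWR D=RRYY L=OYOY
After move 2 (F): F=GGGG U=WWYY R=OROR D=WWYY L=OROR
After move 3 (U): U=YWYW F=ORGG R=BBOR B=ORBB L=GGOR
After move 4 (F): F=GOGR U=YWRG R=YBWR D=OBYY L=GWOW
After move 5 (U'): U=WGYR F=GWGR R=GOWR B=YBBB L=OROW
Query: B face = YBBB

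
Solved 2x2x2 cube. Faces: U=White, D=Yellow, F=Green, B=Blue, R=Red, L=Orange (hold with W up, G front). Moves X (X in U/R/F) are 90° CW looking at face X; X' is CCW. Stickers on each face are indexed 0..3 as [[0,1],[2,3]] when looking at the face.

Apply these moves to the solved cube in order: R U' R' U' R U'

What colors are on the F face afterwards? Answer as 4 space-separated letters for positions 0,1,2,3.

Answer: B R G Y

Derivation:
After move 1 (R): R=RRRR U=WGWG F=GYGY D=YBYB B=WBWB
After move 2 (U'): U=GGWW F=OOGY R=GYRR B=RRWB L=WBOO
After move 3 (R'): R=YRGR U=GWWR F=OGGW D=YOYY B=BRBB
After move 4 (U'): U=WRGW F=WBGW R=OGGR B=YRBB L=BROO
After move 5 (R): R=GORG U=WBGW F=WOGY D=YBYY B=WRRB
After move 6 (U'): U=BWWG F=BRGY R=WORG B=GORB L=WROO
Query: F face = BRGY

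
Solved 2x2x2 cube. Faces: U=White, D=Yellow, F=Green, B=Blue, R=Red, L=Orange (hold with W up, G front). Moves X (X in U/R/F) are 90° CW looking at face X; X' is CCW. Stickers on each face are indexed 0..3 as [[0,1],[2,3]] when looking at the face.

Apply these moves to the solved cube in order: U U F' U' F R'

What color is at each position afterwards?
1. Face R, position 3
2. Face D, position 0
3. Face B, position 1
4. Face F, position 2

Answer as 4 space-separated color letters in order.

After move 1 (U): U=WWWW F=RRGG R=BBRR B=OOBB L=GGOO
After move 2 (U): U=WWWW F=BBGG R=OORR B=GGBB L=RROO
After move 3 (F'): F=BGBG U=WWOR R=YOYR D=ROYY L=RWOW
After move 4 (U'): U=WRWO F=RWBG R=BGYR B=YOBB L=GGOW
After move 5 (F): F=BRGW U=WRWG R=WGOR D=YBYY L=GROO
After move 6 (R'): R=GRWO U=WBWY F=BRGG D=YRYW B=YOBB
Query 1: R[3] = O
Query 2: D[0] = Y
Query 3: B[1] = O
Query 4: F[2] = G

Answer: O Y O G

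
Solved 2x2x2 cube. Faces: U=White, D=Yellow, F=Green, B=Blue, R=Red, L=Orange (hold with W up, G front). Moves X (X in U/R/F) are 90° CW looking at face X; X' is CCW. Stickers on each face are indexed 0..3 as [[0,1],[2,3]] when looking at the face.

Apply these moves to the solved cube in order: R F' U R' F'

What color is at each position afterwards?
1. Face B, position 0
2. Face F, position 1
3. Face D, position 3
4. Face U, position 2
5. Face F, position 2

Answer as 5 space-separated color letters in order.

After move 1 (R): R=RRRR U=WGWG F=GYGY D=YBYB B=WBWB
After move 2 (F'): F=YYGG U=WGRR R=BRYR D=OOYB L=OGOW
After move 3 (U): U=RWRG F=BRGG R=WBYR B=OGWB L=YYOW
After move 4 (R'): R=BRWY U=RWRO F=BWGG D=ORYG B=BGOB
After move 5 (F'): F=WGBG U=RWBW R=RROY D=YWYG L=YOOR
Query 1: B[0] = B
Query 2: F[1] = G
Query 3: D[3] = G
Query 4: U[2] = B
Query 5: F[2] = B

Answer: B G G B B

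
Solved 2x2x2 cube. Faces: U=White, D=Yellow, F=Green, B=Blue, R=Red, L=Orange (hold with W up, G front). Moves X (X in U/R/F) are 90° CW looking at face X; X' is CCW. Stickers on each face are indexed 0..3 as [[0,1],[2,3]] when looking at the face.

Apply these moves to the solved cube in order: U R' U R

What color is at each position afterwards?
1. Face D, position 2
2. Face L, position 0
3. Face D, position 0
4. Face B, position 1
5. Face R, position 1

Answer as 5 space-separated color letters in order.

Answer: Y R Y G Y

Derivation:
After move 1 (U): U=WWWW F=RRGG R=BBRR B=OOBB L=GGOO
After move 2 (R'): R=BRBR U=WBWO F=RWGW D=YRYG B=YOYB
After move 3 (U): U=WWOB F=BRGW R=YOBR B=GGYB L=RWOO
After move 4 (R): R=BYRO U=WROW F=BRGG D=YYYG B=BGWB
Query 1: D[2] = Y
Query 2: L[0] = R
Query 3: D[0] = Y
Query 4: B[1] = G
Query 5: R[1] = Y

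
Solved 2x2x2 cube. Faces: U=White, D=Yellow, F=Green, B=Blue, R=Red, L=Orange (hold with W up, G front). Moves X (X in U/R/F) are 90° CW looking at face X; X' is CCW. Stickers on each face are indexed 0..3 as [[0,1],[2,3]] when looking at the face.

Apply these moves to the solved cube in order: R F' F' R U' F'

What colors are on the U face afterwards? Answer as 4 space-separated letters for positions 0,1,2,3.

Answer: G G Y R

Derivation:
After move 1 (R): R=RRRR U=WGWG F=GYGY D=YBYB B=WBWB
After move 2 (F'): F=YYGG U=WGRR R=BRYR D=OOYB L=OGOW
After move 3 (F'): F=YGYG U=WGBY R=OROR D=GWYB L=OROR
After move 4 (R): R=OORR U=WGBG F=YWYB D=GWYW B=YBGB
After move 5 (U'): U=GGWB F=ORYB R=YWRR B=OOGB L=YBOR
After move 6 (F'): F=RBOY U=GGYR R=WWGR D=BRYW L=YBOW
Query: U face = GGYR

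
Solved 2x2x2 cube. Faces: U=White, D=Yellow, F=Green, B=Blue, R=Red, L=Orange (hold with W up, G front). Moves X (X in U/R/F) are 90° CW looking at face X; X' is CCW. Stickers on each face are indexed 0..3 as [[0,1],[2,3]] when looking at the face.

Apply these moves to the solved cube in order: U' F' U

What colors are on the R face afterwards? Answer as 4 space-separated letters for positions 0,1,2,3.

Answer: R R Y R

Derivation:
After move 1 (U'): U=WWWW F=OOGG R=GGRR B=RRBB L=BBOO
After move 2 (F'): F=OGOG U=WWGR R=YGYR D=BOYY L=BWOW
After move 3 (U): U=GWRW F=YGOG R=RRYR B=BWBB L=OGOW
Query: R face = RRYR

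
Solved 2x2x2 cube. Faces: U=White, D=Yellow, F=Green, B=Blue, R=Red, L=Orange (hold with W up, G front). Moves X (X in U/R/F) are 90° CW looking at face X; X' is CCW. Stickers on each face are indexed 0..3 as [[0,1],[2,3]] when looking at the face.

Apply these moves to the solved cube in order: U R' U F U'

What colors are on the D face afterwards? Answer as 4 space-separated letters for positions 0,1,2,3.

Answer: B Y Y G

Derivation:
After move 1 (U): U=WWWW F=RRGG R=BBRR B=OOBB L=GGOO
After move 2 (R'): R=BRBR U=WBWO F=RWGW D=YRYG B=YOYB
After move 3 (U): U=WWOB F=BRGW R=YOBR B=GGYB L=RWOO
After move 4 (F): F=GBWR U=WWOW R=OOBR D=BYYG L=RYOR
After move 5 (U'): U=WWWO F=RYWR R=GBBR B=OOYB L=GGOR
Query: D face = BYYG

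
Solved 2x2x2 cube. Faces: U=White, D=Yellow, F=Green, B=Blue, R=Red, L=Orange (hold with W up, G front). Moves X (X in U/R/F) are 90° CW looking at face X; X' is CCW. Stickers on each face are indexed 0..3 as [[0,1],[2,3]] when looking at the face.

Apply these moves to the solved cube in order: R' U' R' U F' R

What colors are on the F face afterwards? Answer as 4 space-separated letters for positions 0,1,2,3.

Answer: R O W W

Derivation:
After move 1 (R'): R=RRRR U=WBWB F=GWGW D=YGYG B=YBYB
After move 2 (U'): U=BBWW F=OOGW R=GWRR B=RRYB L=YBOO
After move 3 (R'): R=WRGR U=BYWR F=OBGW D=YOYW B=GRGB
After move 4 (U): U=WBRY F=WRGW R=GRGR B=YBGB L=OBOO
After move 5 (F'): F=RWWG U=WBGG R=ORYR D=BOYW L=OYOR
After move 6 (R): R=YORR U=WWGG F=ROWW D=BGYY B=GBBB
Query: F face = ROWW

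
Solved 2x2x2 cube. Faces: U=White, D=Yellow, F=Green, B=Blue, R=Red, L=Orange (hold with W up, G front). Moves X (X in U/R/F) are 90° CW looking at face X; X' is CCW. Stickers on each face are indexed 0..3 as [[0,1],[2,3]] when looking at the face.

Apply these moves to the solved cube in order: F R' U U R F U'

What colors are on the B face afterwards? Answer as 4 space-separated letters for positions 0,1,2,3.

After move 1 (F): F=GGGG U=WWOO R=WRWR D=RRYY L=OYOY
After move 2 (R'): R=RRWW U=WBOB F=GWGO D=RGYG B=YBRB
After move 3 (U): U=OWBB F=RRGO R=YBWW B=OYRB L=GWOY
After move 4 (U): U=BOBW F=YBGO R=OYWW B=GWRB L=RROY
After move 5 (R): R=WOWY U=BBBO F=YGGG D=RRYG B=WWOB
After move 6 (F): F=GYGG U=BBYR R=BOOY D=WWYG L=RROR
After move 7 (U'): U=BRBY F=RRGG R=GYOY B=BOOB L=WWOR
Query: B face = BOOB

Answer: B O O B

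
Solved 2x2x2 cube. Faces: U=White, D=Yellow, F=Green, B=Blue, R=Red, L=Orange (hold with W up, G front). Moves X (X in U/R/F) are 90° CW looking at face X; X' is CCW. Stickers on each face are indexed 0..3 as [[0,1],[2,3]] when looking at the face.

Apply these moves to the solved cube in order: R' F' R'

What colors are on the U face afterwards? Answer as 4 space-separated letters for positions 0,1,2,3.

Answer: W Y R Y

Derivation:
After move 1 (R'): R=RRRR U=WBWB F=GWGW D=YGYG B=YBYB
After move 2 (F'): F=WWGG U=WBRR R=GRYR D=OOYG L=OBOW
After move 3 (R'): R=RRGY U=WYRY F=WBGR D=OWYG B=GBOB
Query: U face = WYRY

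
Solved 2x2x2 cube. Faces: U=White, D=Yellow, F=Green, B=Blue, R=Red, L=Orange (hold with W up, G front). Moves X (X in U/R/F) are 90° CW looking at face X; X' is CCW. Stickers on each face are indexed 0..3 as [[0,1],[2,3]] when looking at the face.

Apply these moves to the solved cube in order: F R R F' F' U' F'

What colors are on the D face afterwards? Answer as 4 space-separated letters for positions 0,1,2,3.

Answer: B R Y O

Derivation:
After move 1 (F): F=GGGG U=WWOO R=WRWR D=RRYY L=OYOY
After move 2 (R): R=WWRR U=WGOG F=GRGY D=RBYB B=OBWB
After move 3 (R): R=RWRW U=WROY F=GBGB D=RWYO B=GBGB
After move 4 (F'): F=BBGG U=WRRR R=WWRW D=YYYO L=OYOO
After move 5 (F'): F=BGBG U=WRWR R=YWYW D=YOYO L=OROR
After move 6 (U'): U=RRWW F=ORBG R=BGYW B=YWGB L=GBOR
After move 7 (F'): F=RGOB U=RRBY R=OGYW D=BRYO L=GWOW
Query: D face = BRYO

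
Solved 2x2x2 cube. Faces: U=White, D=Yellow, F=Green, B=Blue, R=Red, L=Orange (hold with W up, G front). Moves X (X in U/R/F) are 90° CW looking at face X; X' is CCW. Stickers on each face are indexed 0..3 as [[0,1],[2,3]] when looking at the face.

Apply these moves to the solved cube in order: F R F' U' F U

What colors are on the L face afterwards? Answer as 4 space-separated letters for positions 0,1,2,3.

After move 1 (F): F=GGGG U=WWOO R=WRWR D=RRYY L=OYOY
After move 2 (R): R=WWRR U=WGOG F=GRGY D=RBYB B=OBWB
After move 3 (F'): F=RYGG U=WGWR R=BWRR D=YYYB L=OGOO
After move 4 (U'): U=GRWW F=OGGG R=RYRR B=BWWB L=OBOO
After move 5 (F): F=GOGG U=GROB R=WYWR D=RRYB L=OYOY
After move 6 (U): U=OGBR F=WYGG R=BWWR B=OYWB L=GOOY
Query: L face = GOOY

Answer: G O O Y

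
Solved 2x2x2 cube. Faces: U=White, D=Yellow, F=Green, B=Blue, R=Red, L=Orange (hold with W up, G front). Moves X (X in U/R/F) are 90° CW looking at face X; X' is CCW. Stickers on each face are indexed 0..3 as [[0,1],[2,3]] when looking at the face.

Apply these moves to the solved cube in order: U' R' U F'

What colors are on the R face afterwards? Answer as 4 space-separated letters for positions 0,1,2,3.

Answer: O R Y R

Derivation:
After move 1 (U'): U=WWWW F=OOGG R=GGRR B=RRBB L=BBOO
After move 2 (R'): R=GRGR U=WBWR F=OWGW D=YOYG B=YRYB
After move 3 (U): U=WWRB F=GRGW R=YRGR B=BBYB L=OWOO
After move 4 (F'): F=RWGG U=WWYG R=ORYR D=WOYG L=OBOR
Query: R face = ORYR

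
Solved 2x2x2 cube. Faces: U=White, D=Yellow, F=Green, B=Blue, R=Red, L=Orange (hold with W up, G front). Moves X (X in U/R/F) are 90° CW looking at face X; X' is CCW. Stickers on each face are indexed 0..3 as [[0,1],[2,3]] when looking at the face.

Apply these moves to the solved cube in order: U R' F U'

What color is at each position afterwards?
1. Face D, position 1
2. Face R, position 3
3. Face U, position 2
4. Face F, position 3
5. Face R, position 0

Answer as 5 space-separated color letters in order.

After move 1 (U): U=WWWW F=RRGG R=BBRR B=OOBB L=GGOO
After move 2 (R'): R=BRBR U=WBWO F=RWGW D=YRYG B=YOYB
After move 3 (F): F=GRWW U=WBOG R=WROR D=BBYG L=GYOR
After move 4 (U'): U=BGWO F=GYWW R=GROR B=WRYB L=YOOR
Query 1: D[1] = B
Query 2: R[3] = R
Query 3: U[2] = W
Query 4: F[3] = W
Query 5: R[0] = G

Answer: B R W W G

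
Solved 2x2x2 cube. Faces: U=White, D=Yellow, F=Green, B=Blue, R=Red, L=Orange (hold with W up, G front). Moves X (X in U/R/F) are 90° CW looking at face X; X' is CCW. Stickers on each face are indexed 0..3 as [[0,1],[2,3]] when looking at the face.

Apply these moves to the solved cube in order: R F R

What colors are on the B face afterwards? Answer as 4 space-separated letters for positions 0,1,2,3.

After move 1 (R): R=RRRR U=WGWG F=GYGY D=YBYB B=WBWB
After move 2 (F): F=GGYY U=WGOO R=WRGR D=RRYB L=OYOB
After move 3 (R): R=GWRR U=WGOY F=GRYB D=RWYW B=OBGB
Query: B face = OBGB

Answer: O B G B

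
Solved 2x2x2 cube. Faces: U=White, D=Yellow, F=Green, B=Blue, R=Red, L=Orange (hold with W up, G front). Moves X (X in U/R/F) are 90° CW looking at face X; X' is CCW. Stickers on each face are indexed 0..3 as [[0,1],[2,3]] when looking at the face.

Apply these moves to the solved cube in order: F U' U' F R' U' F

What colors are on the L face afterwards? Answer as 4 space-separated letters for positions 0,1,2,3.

Answer: Y W O B

Derivation:
After move 1 (F): F=GGGG U=WWOO R=WRWR D=RRYY L=OYOY
After move 2 (U'): U=WOWO F=OYGG R=GGWR B=WRBB L=BBOY
After move 3 (U'): U=OOWW F=BBGG R=OYWR B=GGBB L=WROY
After move 4 (F): F=GBGB U=OOYR R=WYWR D=WOYY L=WROR
After move 5 (R'): R=YRWW U=OBYG F=GOGR D=WBYB B=YGOB
After move 6 (U'): U=BGOY F=WRGR R=GOWW B=YROB L=YGOR
After move 7 (F): F=GWRR U=BGRG R=OOYW D=WGYB L=YWOB
Query: L face = YWOB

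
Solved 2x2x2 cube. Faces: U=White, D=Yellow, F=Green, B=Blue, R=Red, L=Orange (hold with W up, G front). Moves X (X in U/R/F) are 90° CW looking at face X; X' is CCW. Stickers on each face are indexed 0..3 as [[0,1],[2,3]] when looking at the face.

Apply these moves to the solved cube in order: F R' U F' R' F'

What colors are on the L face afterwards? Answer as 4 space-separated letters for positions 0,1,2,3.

After move 1 (F): F=GGGG U=WWOO R=WRWR D=RRYY L=OYOY
After move 2 (R'): R=RRWW U=WBOB F=GWGO D=RGYG B=YBRB
After move 3 (U): U=OWBB F=RRGO R=YBWW B=OYRB L=GWOY
After move 4 (F'): F=RORG U=OWYW R=GBRW D=WYYG L=GBOB
After move 5 (R'): R=BWGR U=ORYO F=RWRW D=WOYG B=GYYB
After move 6 (F'): F=WWRR U=ORBG R=OWWR D=BBYG L=GOOY
Query: L face = GOOY

Answer: G O O Y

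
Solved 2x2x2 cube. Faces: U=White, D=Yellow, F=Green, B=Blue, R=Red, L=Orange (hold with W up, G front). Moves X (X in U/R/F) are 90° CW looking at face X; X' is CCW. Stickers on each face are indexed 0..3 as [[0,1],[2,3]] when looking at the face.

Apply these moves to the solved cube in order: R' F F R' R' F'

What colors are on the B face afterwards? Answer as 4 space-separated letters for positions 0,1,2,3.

After move 1 (R'): R=RRRR U=WBWB F=GWGW D=YGYG B=YBYB
After move 2 (F): F=GGWW U=WBOO R=WRBR D=RRYG L=OYOG
After move 3 (F): F=WGWG U=WBGY R=OROR D=BWYG L=OROR
After move 4 (R'): R=RROO U=WYGY F=WBWY D=BGYG B=GBWB
After move 5 (R'): R=RORO U=WWGG F=WYWY D=BBYY B=GBGB
After move 6 (F'): F=YYWW U=WWRR R=BOBO D=RRYY L=OGOG
Query: B face = GBGB

Answer: G B G B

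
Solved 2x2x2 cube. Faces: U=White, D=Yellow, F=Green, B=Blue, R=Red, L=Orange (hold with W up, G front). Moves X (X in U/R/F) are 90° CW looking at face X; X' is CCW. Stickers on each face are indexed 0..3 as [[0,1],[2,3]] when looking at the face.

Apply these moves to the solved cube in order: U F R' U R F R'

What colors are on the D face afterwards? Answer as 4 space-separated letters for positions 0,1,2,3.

Answer: W B Y R

Derivation:
After move 1 (U): U=WWWW F=RRGG R=BBRR B=OOBB L=GGOO
After move 2 (F): F=GRGR U=WWOG R=WBWR D=RBYY L=GYOY
After move 3 (R'): R=BRWW U=WBOO F=GWGG D=RRYR B=YOBB
After move 4 (U): U=OWOB F=BRGG R=YOWW B=GYBB L=GWOY
After move 5 (R): R=WYWO U=OROG F=BRGR D=RBYG B=BYWB
After move 6 (F): F=GBRR U=ORYW R=OYGO D=WWYG L=GROB
After move 7 (R'): R=YOOG U=OWYB F=GRRW D=WBYR B=GYWB
Query: D face = WBYR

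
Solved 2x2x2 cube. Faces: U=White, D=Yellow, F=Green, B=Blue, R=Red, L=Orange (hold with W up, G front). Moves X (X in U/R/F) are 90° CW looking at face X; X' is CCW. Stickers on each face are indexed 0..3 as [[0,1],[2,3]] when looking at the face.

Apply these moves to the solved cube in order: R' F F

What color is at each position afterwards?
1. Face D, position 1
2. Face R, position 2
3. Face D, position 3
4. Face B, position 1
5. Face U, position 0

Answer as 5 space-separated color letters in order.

Answer: W O G B W

Derivation:
After move 1 (R'): R=RRRR U=WBWB F=GWGW D=YGYG B=YBYB
After move 2 (F): F=GGWW U=WBOO R=WRBR D=RRYG L=OYOG
After move 3 (F): F=WGWG U=WBGY R=OROR D=BWYG L=OROR
Query 1: D[1] = W
Query 2: R[2] = O
Query 3: D[3] = G
Query 4: B[1] = B
Query 5: U[0] = W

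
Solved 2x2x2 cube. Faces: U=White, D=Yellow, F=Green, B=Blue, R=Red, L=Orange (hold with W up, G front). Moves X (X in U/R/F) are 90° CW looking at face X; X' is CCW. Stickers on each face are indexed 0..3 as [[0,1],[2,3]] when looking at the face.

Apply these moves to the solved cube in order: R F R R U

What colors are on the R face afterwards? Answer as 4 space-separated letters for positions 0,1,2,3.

After move 1 (R): R=RRRR U=WGWG F=GYGY D=YBYB B=WBWB
After move 2 (F): F=GGYY U=WGOO R=WRGR D=RRYB L=OYOB
After move 3 (R): R=GWRR U=WGOY F=GRYB D=RWYW B=OBGB
After move 4 (R): R=RGRW U=WROB F=GWYW D=RGYO B=YBGB
After move 5 (U): U=OWBR F=RGYW R=YBRW B=OYGB L=GWOB
Query: R face = YBRW

Answer: Y B R W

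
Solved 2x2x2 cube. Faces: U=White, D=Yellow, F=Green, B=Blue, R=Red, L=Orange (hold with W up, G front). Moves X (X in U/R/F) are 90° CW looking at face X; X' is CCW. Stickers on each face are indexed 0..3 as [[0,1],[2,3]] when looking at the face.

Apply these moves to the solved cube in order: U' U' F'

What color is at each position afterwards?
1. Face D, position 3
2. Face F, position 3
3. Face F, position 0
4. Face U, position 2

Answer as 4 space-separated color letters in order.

Answer: Y G B O

Derivation:
After move 1 (U'): U=WWWW F=OOGG R=GGRR B=RRBB L=BBOO
After move 2 (U'): U=WWWW F=BBGG R=OORR B=GGBB L=RROO
After move 3 (F'): F=BGBG U=WWOR R=YOYR D=ROYY L=RWOW
Query 1: D[3] = Y
Query 2: F[3] = G
Query 3: F[0] = B
Query 4: U[2] = O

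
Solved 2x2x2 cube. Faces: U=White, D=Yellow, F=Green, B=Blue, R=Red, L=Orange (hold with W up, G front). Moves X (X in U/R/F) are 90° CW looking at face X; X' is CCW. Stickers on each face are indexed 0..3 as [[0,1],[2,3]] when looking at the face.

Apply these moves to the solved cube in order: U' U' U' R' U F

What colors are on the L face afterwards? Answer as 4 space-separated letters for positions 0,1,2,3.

Answer: R Y O R

Derivation:
After move 1 (U'): U=WWWW F=OOGG R=GGRR B=RRBB L=BBOO
After move 2 (U'): U=WWWW F=BBGG R=OORR B=GGBB L=RROO
After move 3 (U'): U=WWWW F=RRGG R=BBRR B=OOBB L=GGOO
After move 4 (R'): R=BRBR U=WBWO F=RWGW D=YRYG B=YOYB
After move 5 (U): U=WWOB F=BRGW R=YOBR B=GGYB L=RWOO
After move 6 (F): F=GBWR U=WWOW R=OOBR D=BYYG L=RYOR
Query: L face = RYOR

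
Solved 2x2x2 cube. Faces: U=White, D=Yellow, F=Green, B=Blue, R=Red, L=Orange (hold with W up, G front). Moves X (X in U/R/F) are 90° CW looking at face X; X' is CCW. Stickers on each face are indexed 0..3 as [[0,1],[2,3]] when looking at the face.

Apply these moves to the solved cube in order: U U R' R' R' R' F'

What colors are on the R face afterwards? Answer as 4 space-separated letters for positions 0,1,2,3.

Answer: Y O Y R

Derivation:
After move 1 (U): U=WWWW F=RRGG R=BBRR B=OOBB L=GGOO
After move 2 (U): U=WWWW F=BBGG R=OORR B=GGBB L=RROO
After move 3 (R'): R=OROR U=WBWG F=BWGW D=YBYG B=YGYB
After move 4 (R'): R=RROO U=WYWY F=BBGG D=YWYW B=GGBB
After move 5 (R'): R=RORO U=WBWG F=BYGY D=YBYG B=WGWB
After move 6 (R'): R=OORR U=WWWW F=BBGG D=YYYY B=GGBB
After move 7 (F'): F=BGBG U=WWOR R=YOYR D=ROYY L=RWOW
Query: R face = YOYR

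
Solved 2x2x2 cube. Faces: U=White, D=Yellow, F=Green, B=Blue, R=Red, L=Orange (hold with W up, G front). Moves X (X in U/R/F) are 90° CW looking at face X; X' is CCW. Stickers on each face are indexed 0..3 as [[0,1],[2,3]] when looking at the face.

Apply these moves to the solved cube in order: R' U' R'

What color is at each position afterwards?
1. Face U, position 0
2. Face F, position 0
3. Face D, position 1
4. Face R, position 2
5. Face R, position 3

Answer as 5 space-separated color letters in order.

After move 1 (R'): R=RRRR U=WBWB F=GWGW D=YGYG B=YBYB
After move 2 (U'): U=BBWW F=OOGW R=GWRR B=RRYB L=YBOO
After move 3 (R'): R=WRGR U=BYWR F=OBGW D=YOYW B=GRGB
Query 1: U[0] = B
Query 2: F[0] = O
Query 3: D[1] = O
Query 4: R[2] = G
Query 5: R[3] = R

Answer: B O O G R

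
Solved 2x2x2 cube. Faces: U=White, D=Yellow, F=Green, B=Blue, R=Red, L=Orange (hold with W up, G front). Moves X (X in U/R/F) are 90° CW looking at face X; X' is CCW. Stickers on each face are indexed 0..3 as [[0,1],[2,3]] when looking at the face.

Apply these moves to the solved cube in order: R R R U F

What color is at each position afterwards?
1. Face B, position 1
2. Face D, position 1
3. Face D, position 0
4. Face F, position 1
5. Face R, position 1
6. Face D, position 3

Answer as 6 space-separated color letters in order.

After move 1 (R): R=RRRR U=WGWG F=GYGY D=YBYB B=WBWB
After move 2 (R): R=RRRR U=WYWY F=GBGB D=YWYW B=GBGB
After move 3 (R): R=RRRR U=WBWB F=GWGW D=YGYG B=YBYB
After move 4 (U): U=WWBB F=RRGW R=YBRR B=OOYB L=GWOO
After move 5 (F): F=GRWR U=WWOW R=BBBR D=RYYG L=GYOG
Query 1: B[1] = O
Query 2: D[1] = Y
Query 3: D[0] = R
Query 4: F[1] = R
Query 5: R[1] = B
Query 6: D[3] = G

Answer: O Y R R B G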